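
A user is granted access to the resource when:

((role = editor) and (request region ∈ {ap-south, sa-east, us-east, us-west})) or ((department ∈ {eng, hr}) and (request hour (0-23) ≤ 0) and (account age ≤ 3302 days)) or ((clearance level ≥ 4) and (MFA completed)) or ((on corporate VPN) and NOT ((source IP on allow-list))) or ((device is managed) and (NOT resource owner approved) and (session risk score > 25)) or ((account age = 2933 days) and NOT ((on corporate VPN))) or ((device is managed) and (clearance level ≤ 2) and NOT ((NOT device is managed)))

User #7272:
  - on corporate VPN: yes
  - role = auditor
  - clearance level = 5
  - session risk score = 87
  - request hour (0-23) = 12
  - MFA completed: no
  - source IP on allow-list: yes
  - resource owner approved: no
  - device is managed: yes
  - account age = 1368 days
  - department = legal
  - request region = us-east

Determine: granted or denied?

Atomic conditions:
  role = editor: auditor == editor is false
  request region ∈ {ap-south, sa-east, us-east, us-west}: us-east is in the set → true
  department ∈ {eng, hr}: legal is not in the set → false
  request hour (0-23) ≤ 0: 12 ≤ 0 is false
  account age ≤ 3302 days: 1368 ≤ 3302 is true
  clearance level ≥ 4: 5 ≥ 4 is true
  MFA completed: no → false
  on corporate VPN: yes → true
  source IP on allow-list: yes → true
  device is managed: yes → true
  NOT resource owner approved: no → true
  session risk score > 25: 87 > 25 is true
  account age = 2933 days: 1368 == 2933 is false
  clearance level ≤ 2: 5 ≤ 2 is false
  NOT device is managed: yes → false
Combine:
[1] false AND true = false
[2] false AND false AND true = false
[3] true AND false = false
[4.2] NOT true = false
[4] true AND false = false
[5] true AND true AND true = true
[6.2] NOT true = false
[6] false AND false = false
[7.3] NOT false = true
[7] true AND false AND true = false
[root] false OR false OR false OR false OR true OR false OR false = true
Overall: true → granted

Granted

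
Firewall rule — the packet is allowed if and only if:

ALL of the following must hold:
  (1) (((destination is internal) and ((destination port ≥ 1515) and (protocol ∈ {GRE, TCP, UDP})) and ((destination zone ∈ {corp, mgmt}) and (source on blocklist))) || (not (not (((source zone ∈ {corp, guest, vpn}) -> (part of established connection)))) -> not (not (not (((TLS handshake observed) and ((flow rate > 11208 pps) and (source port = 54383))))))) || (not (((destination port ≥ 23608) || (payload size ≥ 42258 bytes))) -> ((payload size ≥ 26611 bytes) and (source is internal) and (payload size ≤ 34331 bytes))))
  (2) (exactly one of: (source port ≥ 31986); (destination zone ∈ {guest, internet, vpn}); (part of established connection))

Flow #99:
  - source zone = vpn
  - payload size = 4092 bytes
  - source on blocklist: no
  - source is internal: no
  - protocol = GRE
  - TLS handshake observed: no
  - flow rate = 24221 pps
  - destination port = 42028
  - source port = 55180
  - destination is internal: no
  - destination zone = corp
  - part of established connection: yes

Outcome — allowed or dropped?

Dropped

Atomic conditions:
  destination is internal: no → false
  destination port ≥ 1515: 42028 ≥ 1515 is true
  protocol ∈ {GRE, TCP, UDP}: GRE is in the set → true
  destination zone ∈ {corp, mgmt}: corp is in the set → true
  source on blocklist: no → false
  source zone ∈ {corp, guest, vpn}: vpn is in the set → true
  part of established connection: yes → true
  TLS handshake observed: no → false
  flow rate > 11208 pps: 24221 > 11208 is true
  source port = 54383: 55180 == 54383 is false
  destination port ≥ 23608: 42028 ≥ 23608 is true
  payload size ≥ 42258 bytes: 4092 ≥ 42258 is false
  payload size ≥ 26611 bytes: 4092 ≥ 26611 is false
  source is internal: no → false
  payload size ≤ 34331 bytes: 4092 ≤ 34331 is true
  source port ≥ 31986: 55180 ≥ 31986 is true
  destination zone ∈ {guest, internet, vpn}: corp is not in the set → false
Combine:
[1.1.2] true AND true = true
[1.1.3] true AND false = false
[1.1] false AND true AND false = false
[1.2.1.1.1] true → true = true
[1.2.1.1] NOT true = false
[1.2.1] NOT false = true
[1.2.2.1.1.1.2] true AND false = false
[1.2.2.1.1.1] false AND false = false
[1.2.2.1.1] NOT false = true
[1.2.2.1] NOT true = false
[1.2.2] NOT false = true
[1.2] true → true = true
[1.3.1.1] true OR false = true
[1.3.1] NOT true = false
[1.3.2] false AND false AND true = false
[1.3] false → false (antecedent false ⇒ implication holds) = true
[1] false OR true OR true = true
[2] exactly-one(true, false, true) = false
[root] true AND false = false
Overall: false → dropped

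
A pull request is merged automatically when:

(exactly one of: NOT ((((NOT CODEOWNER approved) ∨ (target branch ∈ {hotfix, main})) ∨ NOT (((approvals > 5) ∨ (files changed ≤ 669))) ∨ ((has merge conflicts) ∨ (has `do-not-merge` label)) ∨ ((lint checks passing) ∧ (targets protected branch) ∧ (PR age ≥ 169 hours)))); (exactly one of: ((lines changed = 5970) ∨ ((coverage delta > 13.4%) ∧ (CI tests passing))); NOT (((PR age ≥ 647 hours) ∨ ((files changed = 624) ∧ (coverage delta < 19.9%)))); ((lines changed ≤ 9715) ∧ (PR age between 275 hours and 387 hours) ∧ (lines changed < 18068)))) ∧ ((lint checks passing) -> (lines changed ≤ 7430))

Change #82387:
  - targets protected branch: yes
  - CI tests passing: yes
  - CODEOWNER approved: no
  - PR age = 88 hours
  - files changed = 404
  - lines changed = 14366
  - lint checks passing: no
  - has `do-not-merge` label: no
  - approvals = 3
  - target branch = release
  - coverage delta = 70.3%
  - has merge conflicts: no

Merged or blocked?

Blocked

Atomic conditions:
  NOT CODEOWNER approved: no → true
  target branch ∈ {hotfix, main}: release is not in the set → false
  approvals > 5: 3 > 5 is false
  files changed ≤ 669: 404 ≤ 669 is true
  has merge conflicts: no → false
  has `do-not-merge` label: no → false
  lint checks passing: no → false
  targets protected branch: yes → true
  PR age ≥ 169 hours: 88 ≥ 169 is false
  lines changed = 5970: 14366 == 5970 is false
  coverage delta > 13.4%: 70.3 > 13.4 is true
  CI tests passing: yes → true
  PR age ≥ 647 hours: 88 ≥ 647 is false
  files changed = 624: 404 == 624 is false
  coverage delta < 19.9%: 70.3 < 19.9 is false
  lines changed ≤ 9715: 14366 ≤ 9715 is false
  PR age between 275 hours and 387 hours: 88 in [275, 387] is false
  lines changed < 18068: 14366 < 18068 is true
  lines changed ≤ 7430: 14366 ≤ 7430 is false
Combine:
[1.1.1.1] true OR false = true
[1.1.1.2.1] false OR true = true
[1.1.1.2] NOT true = false
[1.1.1.3] false OR false = false
[1.1.1.4] false AND true AND false = false
[1.1.1] true OR false OR false OR false = true
[1.1] NOT true = false
[1.2.1.2] true AND true = true
[1.2.1] false OR true = true
[1.2.2.1.2] false AND false = false
[1.2.2.1] false OR false = false
[1.2.2] NOT false = true
[1.2.3] false AND false AND true = false
[1.2] exactly-one(true, true, false) = false
[1] exactly-one(false, false) = false
[2] false → false (antecedent false ⇒ implication holds) = true
[root] false AND true = false
Overall: false → blocked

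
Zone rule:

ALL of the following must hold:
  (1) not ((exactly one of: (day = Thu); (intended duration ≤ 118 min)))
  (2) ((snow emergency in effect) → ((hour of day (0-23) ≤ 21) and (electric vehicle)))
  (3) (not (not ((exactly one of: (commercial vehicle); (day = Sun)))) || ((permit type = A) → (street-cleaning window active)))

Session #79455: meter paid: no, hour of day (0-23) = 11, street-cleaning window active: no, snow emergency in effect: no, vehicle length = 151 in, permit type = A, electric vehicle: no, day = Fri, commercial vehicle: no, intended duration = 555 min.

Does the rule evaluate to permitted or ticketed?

Ticketed

Atomic conditions:
  day = Thu: Fri == Thu is false
  intended duration ≤ 118 min: 555 ≤ 118 is false
  snow emergency in effect: no → false
  hour of day (0-23) ≤ 21: 11 ≤ 21 is true
  electric vehicle: no → false
  commercial vehicle: no → false
  day = Sun: Fri == Sun is false
  permit type = A: A == A is true
  street-cleaning window active: no → false
Combine:
[1.1] exactly-one(false, false) = false
[1] NOT false = true
[2.2] true AND false = false
[2] false → false (antecedent false ⇒ implication holds) = true
[3.1.1.1] exactly-one(false, false) = false
[3.1.1] NOT false = true
[3.1] NOT true = false
[3.2] true → false = false
[3] false OR false = false
[root] true AND true AND false = false
Overall: false → ticketed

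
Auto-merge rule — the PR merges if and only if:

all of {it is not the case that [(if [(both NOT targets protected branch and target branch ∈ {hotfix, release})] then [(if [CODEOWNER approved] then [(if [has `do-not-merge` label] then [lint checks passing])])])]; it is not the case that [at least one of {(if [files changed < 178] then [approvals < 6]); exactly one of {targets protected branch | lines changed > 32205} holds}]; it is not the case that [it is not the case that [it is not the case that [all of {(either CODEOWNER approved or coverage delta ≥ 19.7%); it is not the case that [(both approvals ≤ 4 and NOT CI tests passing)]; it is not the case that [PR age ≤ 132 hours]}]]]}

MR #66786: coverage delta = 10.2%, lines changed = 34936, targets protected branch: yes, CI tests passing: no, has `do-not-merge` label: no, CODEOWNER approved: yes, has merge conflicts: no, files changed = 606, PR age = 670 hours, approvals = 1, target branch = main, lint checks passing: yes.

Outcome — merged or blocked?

Atomic conditions:
  NOT targets protected branch: yes → false
  target branch ∈ {hotfix, release}: main is not in the set → false
  CODEOWNER approved: yes → true
  has `do-not-merge` label: no → false
  lint checks passing: yes → true
  files changed < 178: 606 < 178 is false
  approvals < 6: 1 < 6 is true
  targets protected branch: yes → true
  lines changed > 32205: 34936 > 32205 is true
  coverage delta ≥ 19.7%: 10.2 ≥ 19.7 is false
  approvals ≤ 4: 1 ≤ 4 is true
  NOT CI tests passing: no → true
  PR age ≤ 132 hours: 670 ≤ 132 is false
Combine:
[1.1.1] false AND false = false
[1.1.2.2] false → true (antecedent false ⇒ implication holds) = true
[1.1.2] true → true = true
[1.1] false → true (antecedent false ⇒ implication holds) = true
[1] NOT true = false
[2.1.1] false → true (antecedent false ⇒ implication holds) = true
[2.1.2] exactly-one(true, true) = false
[2.1] true OR false = true
[2] NOT true = false
[3.1.1.1.1] true OR false = true
[3.1.1.1.2.1] true AND true = true
[3.1.1.1.2] NOT true = false
[3.1.1.1.3] NOT false = true
[3.1.1.1] true AND false AND true = false
[3.1.1] NOT false = true
[3.1] NOT true = false
[3] NOT false = true
[root] false AND false AND true = false
Overall: false → blocked

Blocked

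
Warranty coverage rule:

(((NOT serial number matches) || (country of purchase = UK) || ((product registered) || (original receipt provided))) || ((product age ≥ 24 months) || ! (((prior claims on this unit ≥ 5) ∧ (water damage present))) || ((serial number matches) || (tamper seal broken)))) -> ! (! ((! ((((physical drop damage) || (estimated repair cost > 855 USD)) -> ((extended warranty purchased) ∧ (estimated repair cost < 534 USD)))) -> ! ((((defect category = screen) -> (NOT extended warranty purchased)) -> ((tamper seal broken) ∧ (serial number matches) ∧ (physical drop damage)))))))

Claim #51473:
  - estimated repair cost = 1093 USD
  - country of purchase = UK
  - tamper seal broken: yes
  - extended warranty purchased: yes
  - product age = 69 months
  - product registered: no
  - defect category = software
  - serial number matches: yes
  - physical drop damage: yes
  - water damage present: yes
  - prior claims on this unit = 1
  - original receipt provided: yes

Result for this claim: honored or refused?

Atomic conditions:
  NOT serial number matches: yes → false
  country of purchase = UK: UK == UK is true
  product registered: no → false
  original receipt provided: yes → true
  product age ≥ 24 months: 69 ≥ 24 is true
  prior claims on this unit ≥ 5: 1 ≥ 5 is false
  water damage present: yes → true
  serial number matches: yes → true
  tamper seal broken: yes → true
  physical drop damage: yes → true
  estimated repair cost > 855 USD: 1093 > 855 is true
  extended warranty purchased: yes → true
  estimated repair cost < 534 USD: 1093 < 534 is false
  defect category = screen: software == screen is false
  NOT extended warranty purchased: yes → false
Combine:
[1.1.3] false OR true = true
[1.1] false OR true OR true = true
[1.2.2.1] false AND true = false
[1.2.2] NOT false = true
[1.2.3] true OR true = true
[1.2] true OR true OR true = true
[1] true OR true = true
[2.1.1.1.1.1] true OR true = true
[2.1.1.1.1.2] true AND false = false
[2.1.1.1.1] true → false = false
[2.1.1.1] NOT false = true
[2.1.1.2.1.1] false → false (antecedent false ⇒ implication holds) = true
[2.1.1.2.1.2] true AND true AND true = true
[2.1.1.2.1] true → true = true
[2.1.1.2] NOT true = false
[2.1.1] true → false = false
[2.1] NOT false = true
[2] NOT true = false
[root] true → false = false
Overall: false → refused

Refused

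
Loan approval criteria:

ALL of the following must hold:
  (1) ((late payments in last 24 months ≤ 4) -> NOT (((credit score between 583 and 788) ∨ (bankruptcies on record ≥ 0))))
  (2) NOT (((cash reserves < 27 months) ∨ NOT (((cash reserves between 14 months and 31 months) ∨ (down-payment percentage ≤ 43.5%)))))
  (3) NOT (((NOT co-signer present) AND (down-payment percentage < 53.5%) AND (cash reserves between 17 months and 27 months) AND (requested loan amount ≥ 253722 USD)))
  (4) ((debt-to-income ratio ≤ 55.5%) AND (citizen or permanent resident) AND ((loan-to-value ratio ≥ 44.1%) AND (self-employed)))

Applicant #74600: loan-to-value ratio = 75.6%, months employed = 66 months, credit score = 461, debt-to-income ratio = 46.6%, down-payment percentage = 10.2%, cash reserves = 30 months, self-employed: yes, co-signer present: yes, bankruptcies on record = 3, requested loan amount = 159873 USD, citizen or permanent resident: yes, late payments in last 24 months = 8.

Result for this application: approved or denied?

Atomic conditions:
  late payments in last 24 months ≤ 4: 8 ≤ 4 is false
  credit score between 583 and 788: 461 in [583, 788] is false
  bankruptcies on record ≥ 0: 3 ≥ 0 is true
  cash reserves < 27 months: 30 < 27 is false
  cash reserves between 14 months and 31 months: 30 in [14, 31] is true
  down-payment percentage ≤ 43.5%: 10.2 ≤ 43.5 is true
  NOT co-signer present: yes → false
  down-payment percentage < 53.5%: 10.2 < 53.5 is true
  cash reserves between 17 months and 27 months: 30 in [17, 27] is false
  requested loan amount ≥ 253722 USD: 159873 ≥ 253722 is false
  debt-to-income ratio ≤ 55.5%: 46.6 ≤ 55.5 is true
  citizen or permanent resident: yes → true
  loan-to-value ratio ≥ 44.1%: 75.6 ≥ 44.1 is true
  self-employed: yes → true
Combine:
[1.2.1] false OR true = true
[1.2] NOT true = false
[1] false → false (antecedent false ⇒ implication holds) = true
[2.1.2.1] true OR true = true
[2.1.2] NOT true = false
[2.1] false OR false = false
[2] NOT false = true
[3.1] false AND true AND false AND false = false
[3] NOT false = true
[4.3] true AND true = true
[4] true AND true AND true = true
[root] true AND true AND true AND true = true
Overall: true → approved

Approved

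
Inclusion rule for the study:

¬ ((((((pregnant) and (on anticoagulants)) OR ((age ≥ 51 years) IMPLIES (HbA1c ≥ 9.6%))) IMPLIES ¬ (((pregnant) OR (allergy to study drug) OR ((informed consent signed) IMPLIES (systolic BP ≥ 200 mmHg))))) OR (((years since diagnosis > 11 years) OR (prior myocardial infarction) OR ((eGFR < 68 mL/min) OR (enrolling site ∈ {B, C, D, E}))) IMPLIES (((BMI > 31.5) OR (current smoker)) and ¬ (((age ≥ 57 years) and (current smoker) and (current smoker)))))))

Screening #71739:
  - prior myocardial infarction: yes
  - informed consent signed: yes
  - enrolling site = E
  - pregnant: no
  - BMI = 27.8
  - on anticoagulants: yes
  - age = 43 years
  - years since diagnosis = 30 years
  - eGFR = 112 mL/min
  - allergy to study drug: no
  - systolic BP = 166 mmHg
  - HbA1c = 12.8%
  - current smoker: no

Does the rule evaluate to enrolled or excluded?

Excluded

Atomic conditions:
  pregnant: no → false
  on anticoagulants: yes → true
  age ≥ 51 years: 43 ≥ 51 is false
  HbA1c ≥ 9.6%: 12.8 ≥ 9.6 is true
  allergy to study drug: no → false
  informed consent signed: yes → true
  systolic BP ≥ 200 mmHg: 166 ≥ 200 is false
  years since diagnosis > 11 years: 30 > 11 is true
  prior myocardial infarction: yes → true
  eGFR < 68 mL/min: 112 < 68 is false
  enrolling site ∈ {B, C, D, E}: E is in the set → true
  BMI > 31.5: 27.8 > 31.5 is false
  current smoker: no → false
  age ≥ 57 years: 43 ≥ 57 is false
Combine:
[1.1.1.1] false AND true = false
[1.1.1.2] false → true (antecedent false ⇒ implication holds) = true
[1.1.1] false OR true = true
[1.1.2.1.3] true → false = false
[1.1.2.1] false OR false OR false = false
[1.1.2] NOT false = true
[1.1] true → true = true
[1.2.1.3] false OR true = true
[1.2.1] true OR true OR true = true
[1.2.2.1] false OR false = false
[1.2.2.2.1] false AND false AND false = false
[1.2.2.2] NOT false = true
[1.2.2] false AND true = false
[1.2] true → false = false
[1] true OR false = true
[root] NOT true = false
Overall: false → excluded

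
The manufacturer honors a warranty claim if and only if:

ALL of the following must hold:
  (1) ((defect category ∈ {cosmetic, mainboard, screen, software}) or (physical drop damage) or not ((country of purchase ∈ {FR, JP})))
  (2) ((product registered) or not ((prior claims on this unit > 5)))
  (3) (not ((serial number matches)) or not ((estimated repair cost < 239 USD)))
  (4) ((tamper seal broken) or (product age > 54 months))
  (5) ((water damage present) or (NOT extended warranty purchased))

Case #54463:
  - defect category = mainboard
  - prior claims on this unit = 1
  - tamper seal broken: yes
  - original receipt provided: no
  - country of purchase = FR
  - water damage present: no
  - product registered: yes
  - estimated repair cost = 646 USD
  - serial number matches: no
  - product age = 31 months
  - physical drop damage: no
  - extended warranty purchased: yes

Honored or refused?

Atomic conditions:
  defect category ∈ {cosmetic, mainboard, screen, software}: mainboard is in the set → true
  physical drop damage: no → false
  country of purchase ∈ {FR, JP}: FR is in the set → true
  product registered: yes → true
  prior claims on this unit > 5: 1 > 5 is false
  serial number matches: no → false
  estimated repair cost < 239 USD: 646 < 239 is false
  tamper seal broken: yes → true
  product age > 54 months: 31 > 54 is false
  water damage present: no → false
  NOT extended warranty purchased: yes → false
Combine:
[1.3] NOT true = false
[1] true OR false OR false = true
[2.2] NOT false = true
[2] true OR true = true
[3.1] NOT false = true
[3.2] NOT false = true
[3] true OR true = true
[4] true OR false = true
[5] false OR false = false
[root] true AND true AND true AND true AND false = false
Overall: false → refused

Refused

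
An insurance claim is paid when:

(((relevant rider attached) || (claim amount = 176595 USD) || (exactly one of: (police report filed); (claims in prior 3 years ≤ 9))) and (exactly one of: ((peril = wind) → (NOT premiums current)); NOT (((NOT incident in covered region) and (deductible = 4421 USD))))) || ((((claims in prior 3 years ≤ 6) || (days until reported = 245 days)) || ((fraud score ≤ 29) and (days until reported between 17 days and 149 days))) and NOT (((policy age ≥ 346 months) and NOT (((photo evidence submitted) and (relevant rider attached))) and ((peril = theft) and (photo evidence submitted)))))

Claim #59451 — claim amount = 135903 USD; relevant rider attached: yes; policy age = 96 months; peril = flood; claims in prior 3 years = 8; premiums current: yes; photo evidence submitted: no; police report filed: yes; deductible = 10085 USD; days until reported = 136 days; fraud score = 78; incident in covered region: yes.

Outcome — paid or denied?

Atomic conditions:
  relevant rider attached: yes → true
  claim amount = 176595 USD: 135903 == 176595 is false
  police report filed: yes → true
  claims in prior 3 years ≤ 9: 8 ≤ 9 is true
  peril = wind: flood == wind is false
  NOT premiums current: yes → false
  NOT incident in covered region: yes → false
  deductible = 4421 USD: 10085 == 4421 is false
  claims in prior 3 years ≤ 6: 8 ≤ 6 is false
  days until reported = 245 days: 136 == 245 is false
  fraud score ≤ 29: 78 ≤ 29 is false
  days until reported between 17 days and 149 days: 136 in [17, 149] is true
  policy age ≥ 346 months: 96 ≥ 346 is false
  photo evidence submitted: no → false
  peril = theft: flood == theft is false
Combine:
[1.1.3] exactly-one(true, true) = false
[1.1] true OR false OR false = true
[1.2.1] false → false (antecedent false ⇒ implication holds) = true
[1.2.2.1] false AND false = false
[1.2.2] NOT false = true
[1.2] exactly-one(true, true) = false
[1] true AND false = false
[2.1.1] false OR false = false
[2.1.2] false AND true = false
[2.1] false OR false = false
[2.2.1.2.1] false AND true = false
[2.2.1.2] NOT false = true
[2.2.1.3] false AND false = false
[2.2.1] false AND true AND false = false
[2.2] NOT false = true
[2] false AND true = false
[root] false OR false = false
Overall: false → denied

Denied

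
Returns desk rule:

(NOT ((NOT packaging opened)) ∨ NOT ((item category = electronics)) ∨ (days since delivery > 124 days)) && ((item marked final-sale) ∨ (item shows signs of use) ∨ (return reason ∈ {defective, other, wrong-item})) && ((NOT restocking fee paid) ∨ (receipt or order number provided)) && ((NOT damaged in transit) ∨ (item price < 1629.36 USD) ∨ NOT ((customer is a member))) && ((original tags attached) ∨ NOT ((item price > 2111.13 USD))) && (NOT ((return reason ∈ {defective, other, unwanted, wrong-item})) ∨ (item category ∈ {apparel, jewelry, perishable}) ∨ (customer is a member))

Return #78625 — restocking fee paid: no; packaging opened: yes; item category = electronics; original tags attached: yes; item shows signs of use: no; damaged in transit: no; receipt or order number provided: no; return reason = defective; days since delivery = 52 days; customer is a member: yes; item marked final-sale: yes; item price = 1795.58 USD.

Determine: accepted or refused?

Atomic conditions:
  NOT packaging opened: yes → false
  item category = electronics: electronics == electronics is true
  days since delivery > 124 days: 52 > 124 is false
  item marked final-sale: yes → true
  item shows signs of use: no → false
  return reason ∈ {defective, other, wrong-item}: defective is in the set → true
  NOT restocking fee paid: no → true
  receipt or order number provided: no → false
  NOT damaged in transit: no → true
  item price < 1629.36 USD: 1795.58 < 1629.36 is false
  customer is a member: yes → true
  original tags attached: yes → true
  item price > 2111.13 USD: 1795.58 > 2111.13 is false
  return reason ∈ {defective, other, unwanted, wrong-item}: defective is in the set → true
  item category ∈ {apparel, jewelry, perishable}: electronics is not in the set → false
Combine:
[1.1] NOT false = true
[1.2] NOT true = false
[1] true OR false OR false = true
[2] true OR false OR true = true
[3] true OR false = true
[4.3] NOT true = false
[4] true OR false OR false = true
[5.2] NOT false = true
[5] true OR true = true
[6.1] NOT true = false
[6] false OR false OR true = true
[root] true AND true AND true AND true AND true AND true = true
Overall: true → accepted

Accepted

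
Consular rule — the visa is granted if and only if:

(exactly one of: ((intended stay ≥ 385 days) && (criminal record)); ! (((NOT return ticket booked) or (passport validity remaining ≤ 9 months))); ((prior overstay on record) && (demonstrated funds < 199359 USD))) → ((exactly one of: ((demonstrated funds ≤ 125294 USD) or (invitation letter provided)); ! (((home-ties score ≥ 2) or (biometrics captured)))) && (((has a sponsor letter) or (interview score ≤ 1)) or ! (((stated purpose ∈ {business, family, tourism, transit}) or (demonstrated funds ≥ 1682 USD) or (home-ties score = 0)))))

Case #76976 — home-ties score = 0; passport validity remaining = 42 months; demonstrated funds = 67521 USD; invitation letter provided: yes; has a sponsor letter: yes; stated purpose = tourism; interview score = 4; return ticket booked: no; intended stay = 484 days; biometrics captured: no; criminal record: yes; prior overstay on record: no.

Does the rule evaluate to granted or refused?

Refused

Atomic conditions:
  intended stay ≥ 385 days: 484 ≥ 385 is true
  criminal record: yes → true
  NOT return ticket booked: no → true
  passport validity remaining ≤ 9 months: 42 ≤ 9 is false
  prior overstay on record: no → false
  demonstrated funds < 199359 USD: 67521 < 199359 is true
  demonstrated funds ≤ 125294 USD: 67521 ≤ 125294 is true
  invitation letter provided: yes → true
  home-ties score ≥ 2: 0 ≥ 2 is false
  biometrics captured: no → false
  has a sponsor letter: yes → true
  interview score ≤ 1: 4 ≤ 1 is false
  stated purpose ∈ {business, family, tourism, transit}: tourism is in the set → true
  demonstrated funds ≥ 1682 USD: 67521 ≥ 1682 is true
  home-ties score = 0: 0 == 0 is true
Combine:
[1.1] true AND true = true
[1.2.1] true OR false = true
[1.2] NOT true = false
[1.3] false AND true = false
[1] exactly-one(true, false, false) = true
[2.1.1] true OR true = true
[2.1.2.1] false OR false = false
[2.1.2] NOT false = true
[2.1] exactly-one(true, true) = false
[2.2.1] true OR false = true
[2.2.2.1] true OR true OR true = true
[2.2.2] NOT true = false
[2.2] true OR false = true
[2] false AND true = false
[root] true → false = false
Overall: false → refused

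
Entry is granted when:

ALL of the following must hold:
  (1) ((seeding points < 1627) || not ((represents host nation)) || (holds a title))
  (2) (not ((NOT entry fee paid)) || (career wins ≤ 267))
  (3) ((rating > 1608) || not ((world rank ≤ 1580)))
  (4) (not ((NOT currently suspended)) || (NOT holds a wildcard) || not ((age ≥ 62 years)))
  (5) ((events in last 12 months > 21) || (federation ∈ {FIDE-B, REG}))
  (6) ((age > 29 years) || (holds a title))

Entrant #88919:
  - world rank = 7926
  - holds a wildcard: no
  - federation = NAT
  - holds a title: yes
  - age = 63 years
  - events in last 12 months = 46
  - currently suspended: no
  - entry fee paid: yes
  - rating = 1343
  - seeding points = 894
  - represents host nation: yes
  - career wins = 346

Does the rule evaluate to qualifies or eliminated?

Qualifies

Atomic conditions:
  seeding points < 1627: 894 < 1627 is true
  represents host nation: yes → true
  holds a title: yes → true
  NOT entry fee paid: yes → false
  career wins ≤ 267: 346 ≤ 267 is false
  rating > 1608: 1343 > 1608 is false
  world rank ≤ 1580: 7926 ≤ 1580 is false
  NOT currently suspended: no → true
  NOT holds a wildcard: no → true
  age ≥ 62 years: 63 ≥ 62 is true
  events in last 12 months > 21: 46 > 21 is true
  federation ∈ {FIDE-B, REG}: NAT is not in the set → false
  age > 29 years: 63 > 29 is true
Combine:
[1.2] NOT true = false
[1] true OR false OR true = true
[2.1] NOT false = true
[2] true OR false = true
[3.2] NOT false = true
[3] false OR true = true
[4.1] NOT true = false
[4.3] NOT true = false
[4] false OR true OR false = true
[5] true OR false = true
[6] true OR true = true
[root] true AND true AND true AND true AND true AND true = true
Overall: true → qualifies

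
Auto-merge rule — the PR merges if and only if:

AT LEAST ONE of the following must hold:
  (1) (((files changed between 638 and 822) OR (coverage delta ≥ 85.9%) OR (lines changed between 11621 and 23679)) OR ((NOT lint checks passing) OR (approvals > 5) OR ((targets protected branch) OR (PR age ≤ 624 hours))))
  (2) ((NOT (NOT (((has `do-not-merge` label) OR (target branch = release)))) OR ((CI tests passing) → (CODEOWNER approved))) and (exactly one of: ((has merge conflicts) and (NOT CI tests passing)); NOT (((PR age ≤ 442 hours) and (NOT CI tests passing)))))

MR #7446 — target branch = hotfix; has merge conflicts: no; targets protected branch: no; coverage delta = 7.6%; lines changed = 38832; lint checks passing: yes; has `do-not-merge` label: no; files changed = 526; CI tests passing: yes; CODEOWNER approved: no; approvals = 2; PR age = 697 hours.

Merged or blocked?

Atomic conditions:
  files changed between 638 and 822: 526 in [638, 822] is false
  coverage delta ≥ 85.9%: 7.6 ≥ 85.9 is false
  lines changed between 11621 and 23679: 38832 in [11621, 23679] is false
  NOT lint checks passing: yes → false
  approvals > 5: 2 > 5 is false
  targets protected branch: no → false
  PR age ≤ 624 hours: 697 ≤ 624 is false
  has `do-not-merge` label: no → false
  target branch = release: hotfix == release is false
  CI tests passing: yes → true
  CODEOWNER approved: no → false
  has merge conflicts: no → false
  NOT CI tests passing: yes → false
  PR age ≤ 442 hours: 697 ≤ 442 is false
Combine:
[1.1] false OR false OR false = false
[1.2.3] false OR false = false
[1.2] false OR false OR false = false
[1] false OR false = false
[2.1.1.1.1] false OR false = false
[2.1.1.1] NOT false = true
[2.1.1] NOT true = false
[2.1.2] true → false = false
[2.1] false OR false = false
[2.2.1] false AND false = false
[2.2.2.1] false AND false = false
[2.2.2] NOT false = true
[2.2] exactly-one(false, true) = true
[2] false AND true = false
[root] false OR false = false
Overall: false → blocked

Blocked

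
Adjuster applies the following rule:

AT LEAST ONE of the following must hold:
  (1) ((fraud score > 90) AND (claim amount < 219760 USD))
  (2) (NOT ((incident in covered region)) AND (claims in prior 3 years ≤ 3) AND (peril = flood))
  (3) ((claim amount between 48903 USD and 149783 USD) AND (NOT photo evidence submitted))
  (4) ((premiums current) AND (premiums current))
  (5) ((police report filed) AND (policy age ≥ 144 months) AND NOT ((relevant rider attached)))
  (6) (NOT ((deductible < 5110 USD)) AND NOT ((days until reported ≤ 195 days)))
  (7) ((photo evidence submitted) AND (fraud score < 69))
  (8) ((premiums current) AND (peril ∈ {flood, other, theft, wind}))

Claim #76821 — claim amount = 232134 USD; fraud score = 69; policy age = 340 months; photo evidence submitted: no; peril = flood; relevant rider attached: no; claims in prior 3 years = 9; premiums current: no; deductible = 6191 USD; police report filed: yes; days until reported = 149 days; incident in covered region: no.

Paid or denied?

Atomic conditions:
  fraud score > 90: 69 > 90 is false
  claim amount < 219760 USD: 232134 < 219760 is false
  incident in covered region: no → false
  claims in prior 3 years ≤ 3: 9 ≤ 3 is false
  peril = flood: flood == flood is true
  claim amount between 48903 USD and 149783 USD: 232134 in [48903, 149783] is false
  NOT photo evidence submitted: no → true
  premiums current: no → false
  police report filed: yes → true
  policy age ≥ 144 months: 340 ≥ 144 is true
  relevant rider attached: no → false
  deductible < 5110 USD: 6191 < 5110 is false
  days until reported ≤ 195 days: 149 ≤ 195 is true
  photo evidence submitted: no → false
  fraud score < 69: 69 < 69 is false
  peril ∈ {flood, other, theft, wind}: flood is in the set → true
Combine:
[1] false AND false = false
[2.1] NOT false = true
[2] true AND false AND true = false
[3] false AND true = false
[4] false AND false = false
[5.3] NOT false = true
[5] true AND true AND true = true
[6.1] NOT false = true
[6.2] NOT true = false
[6] true AND false = false
[7] false AND false = false
[8] false AND true = false
[root] false OR false OR false OR false OR true OR false OR false OR false = true
Overall: true → paid

Paid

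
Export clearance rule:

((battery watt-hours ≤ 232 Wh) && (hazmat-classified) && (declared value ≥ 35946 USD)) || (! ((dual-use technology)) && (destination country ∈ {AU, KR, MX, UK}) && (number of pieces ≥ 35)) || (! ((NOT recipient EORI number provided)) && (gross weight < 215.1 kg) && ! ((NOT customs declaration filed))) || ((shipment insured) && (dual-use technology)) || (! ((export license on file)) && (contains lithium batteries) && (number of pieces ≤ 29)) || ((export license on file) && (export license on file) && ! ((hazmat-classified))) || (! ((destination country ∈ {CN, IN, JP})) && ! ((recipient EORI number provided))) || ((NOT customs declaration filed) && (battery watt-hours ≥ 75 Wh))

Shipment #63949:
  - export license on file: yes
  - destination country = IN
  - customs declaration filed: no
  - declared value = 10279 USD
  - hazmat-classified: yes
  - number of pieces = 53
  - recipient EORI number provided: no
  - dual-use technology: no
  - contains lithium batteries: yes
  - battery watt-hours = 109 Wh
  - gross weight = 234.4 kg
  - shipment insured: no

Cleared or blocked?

Atomic conditions:
  battery watt-hours ≤ 232 Wh: 109 ≤ 232 is true
  hazmat-classified: yes → true
  declared value ≥ 35946 USD: 10279 ≥ 35946 is false
  dual-use technology: no → false
  destination country ∈ {AU, KR, MX, UK}: IN is not in the set → false
  number of pieces ≥ 35: 53 ≥ 35 is true
  NOT recipient EORI number provided: no → true
  gross weight < 215.1 kg: 234.4 < 215.1 is false
  NOT customs declaration filed: no → true
  shipment insured: no → false
  export license on file: yes → true
  contains lithium batteries: yes → true
  number of pieces ≤ 29: 53 ≤ 29 is false
  destination country ∈ {CN, IN, JP}: IN is in the set → true
  recipient EORI number provided: no → false
  battery watt-hours ≥ 75 Wh: 109 ≥ 75 is true
Combine:
[1] true AND true AND false = false
[2.1] NOT false = true
[2] true AND false AND true = false
[3.1] NOT true = false
[3.3] NOT true = false
[3] false AND false AND false = false
[4] false AND false = false
[5.1] NOT true = false
[5] false AND true AND false = false
[6.3] NOT true = false
[6] true AND true AND false = false
[7.1] NOT true = false
[7.2] NOT false = true
[7] false AND true = false
[8] true AND true = true
[root] false OR false OR false OR false OR false OR false OR false OR true = true
Overall: true → cleared

Cleared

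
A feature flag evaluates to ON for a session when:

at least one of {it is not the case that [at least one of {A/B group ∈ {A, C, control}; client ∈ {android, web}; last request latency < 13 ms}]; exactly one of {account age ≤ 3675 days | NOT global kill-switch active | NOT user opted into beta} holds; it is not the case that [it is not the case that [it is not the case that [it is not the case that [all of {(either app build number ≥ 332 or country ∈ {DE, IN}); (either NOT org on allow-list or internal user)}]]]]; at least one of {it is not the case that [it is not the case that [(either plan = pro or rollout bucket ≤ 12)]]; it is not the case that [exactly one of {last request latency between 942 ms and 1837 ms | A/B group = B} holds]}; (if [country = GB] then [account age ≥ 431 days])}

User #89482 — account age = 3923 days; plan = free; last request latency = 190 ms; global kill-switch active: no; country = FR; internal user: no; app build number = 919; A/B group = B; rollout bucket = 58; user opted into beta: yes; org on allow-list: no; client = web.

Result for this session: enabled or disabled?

Atomic conditions:
  A/B group ∈ {A, C, control}: B is not in the set → false
  client ∈ {android, web}: web is in the set → true
  last request latency < 13 ms: 190 < 13 is false
  account age ≤ 3675 days: 3923 ≤ 3675 is false
  NOT global kill-switch active: no → true
  NOT user opted into beta: yes → false
  app build number ≥ 332: 919 ≥ 332 is true
  country ∈ {DE, IN}: FR is not in the set → false
  NOT org on allow-list: no → true
  internal user: no → false
  plan = pro: free == pro is false
  rollout bucket ≤ 12: 58 ≤ 12 is false
  last request latency between 942 ms and 1837 ms: 190 in [942, 1837] is false
  A/B group = B: B == B is true
  country = GB: FR == GB is false
  account age ≥ 431 days: 3923 ≥ 431 is true
Combine:
[1.1] false OR true OR false = true
[1] NOT true = false
[2] exactly-one(false, true, false) = true
[3.1.1.1.1.1] true OR false = true
[3.1.1.1.1.2] true OR false = true
[3.1.1.1.1] true AND true = true
[3.1.1.1] NOT true = false
[3.1.1] NOT false = true
[3.1] NOT true = false
[3] NOT false = true
[4.1.1.1] false OR false = false
[4.1.1] NOT false = true
[4.1] NOT true = false
[4.2.1] exactly-one(false, true) = true
[4.2] NOT true = false
[4] false OR false = false
[5] false → true (antecedent false ⇒ implication holds) = true
[root] false OR true OR true OR false OR true = true
Overall: true → enabled

Enabled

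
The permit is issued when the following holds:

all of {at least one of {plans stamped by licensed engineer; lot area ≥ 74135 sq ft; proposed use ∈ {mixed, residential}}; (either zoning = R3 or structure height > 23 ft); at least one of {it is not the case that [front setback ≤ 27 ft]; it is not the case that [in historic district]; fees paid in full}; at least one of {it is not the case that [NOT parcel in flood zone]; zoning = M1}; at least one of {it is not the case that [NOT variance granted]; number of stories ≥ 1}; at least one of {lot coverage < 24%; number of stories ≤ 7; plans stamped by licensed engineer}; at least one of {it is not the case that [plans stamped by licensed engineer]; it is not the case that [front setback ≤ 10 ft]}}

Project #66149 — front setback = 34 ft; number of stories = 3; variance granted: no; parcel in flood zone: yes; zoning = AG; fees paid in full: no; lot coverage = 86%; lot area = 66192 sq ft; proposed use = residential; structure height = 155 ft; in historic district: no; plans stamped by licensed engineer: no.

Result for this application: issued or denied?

Issued

Atomic conditions:
  plans stamped by licensed engineer: no → false
  lot area ≥ 74135 sq ft: 66192 ≥ 74135 is false
  proposed use ∈ {mixed, residential}: residential is in the set → true
  zoning = R3: AG == R3 is false
  structure height > 23 ft: 155 > 23 is true
  front setback ≤ 27 ft: 34 ≤ 27 is false
  in historic district: no → false
  fees paid in full: no → false
  NOT parcel in flood zone: yes → false
  zoning = M1: AG == M1 is false
  NOT variance granted: no → true
  number of stories ≥ 1: 3 ≥ 1 is true
  lot coverage < 24%: 86 < 24 is false
  number of stories ≤ 7: 3 ≤ 7 is true
  front setback ≤ 10 ft: 34 ≤ 10 is false
Combine:
[1] false OR false OR true = true
[2] false OR true = true
[3.1] NOT false = true
[3.2] NOT false = true
[3] true OR true OR false = true
[4.1] NOT false = true
[4] true OR false = true
[5.1] NOT true = false
[5] false OR true = true
[6] false OR true OR false = true
[7.1] NOT false = true
[7.2] NOT false = true
[7] true OR true = true
[root] true AND true AND true AND true AND true AND true AND true = true
Overall: true → issued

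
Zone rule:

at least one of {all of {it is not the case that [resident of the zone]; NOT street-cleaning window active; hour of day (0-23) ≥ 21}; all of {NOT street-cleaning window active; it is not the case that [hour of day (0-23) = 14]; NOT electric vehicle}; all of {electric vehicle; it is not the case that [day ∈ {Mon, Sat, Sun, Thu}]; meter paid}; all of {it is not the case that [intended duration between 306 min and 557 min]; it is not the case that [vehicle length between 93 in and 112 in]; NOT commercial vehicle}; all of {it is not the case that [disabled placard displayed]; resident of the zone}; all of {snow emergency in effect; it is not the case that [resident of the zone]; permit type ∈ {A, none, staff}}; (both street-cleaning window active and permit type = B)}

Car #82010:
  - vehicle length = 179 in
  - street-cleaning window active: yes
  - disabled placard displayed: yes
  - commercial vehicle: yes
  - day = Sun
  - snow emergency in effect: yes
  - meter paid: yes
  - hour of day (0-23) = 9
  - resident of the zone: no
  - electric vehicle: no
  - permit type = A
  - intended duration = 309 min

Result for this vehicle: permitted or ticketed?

Permitted

Atomic conditions:
  resident of the zone: no → false
  NOT street-cleaning window active: yes → false
  hour of day (0-23) ≥ 21: 9 ≥ 21 is false
  hour of day (0-23) = 14: 9 == 14 is false
  NOT electric vehicle: no → true
  electric vehicle: no → false
  day ∈ {Mon, Sat, Sun, Thu}: Sun is in the set → true
  meter paid: yes → true
  intended duration between 306 min and 557 min: 309 in [306, 557] is true
  vehicle length between 93 in and 112 in: 179 in [93, 112] is false
  NOT commercial vehicle: yes → false
  disabled placard displayed: yes → true
  snow emergency in effect: yes → true
  permit type ∈ {A, none, staff}: A is in the set → true
  street-cleaning window active: yes → true
  permit type = B: A == B is false
Combine:
[1.1] NOT false = true
[1] true AND false AND false = false
[2.2] NOT false = true
[2] false AND true AND true = false
[3.2] NOT true = false
[3] false AND false AND true = false
[4.1] NOT true = false
[4.2] NOT false = true
[4] false AND true AND false = false
[5.1] NOT true = false
[5] false AND false = false
[6.2] NOT false = true
[6] true AND true AND true = true
[7] true AND false = false
[root] false OR false OR false OR false OR false OR true OR false = true
Overall: true → permitted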